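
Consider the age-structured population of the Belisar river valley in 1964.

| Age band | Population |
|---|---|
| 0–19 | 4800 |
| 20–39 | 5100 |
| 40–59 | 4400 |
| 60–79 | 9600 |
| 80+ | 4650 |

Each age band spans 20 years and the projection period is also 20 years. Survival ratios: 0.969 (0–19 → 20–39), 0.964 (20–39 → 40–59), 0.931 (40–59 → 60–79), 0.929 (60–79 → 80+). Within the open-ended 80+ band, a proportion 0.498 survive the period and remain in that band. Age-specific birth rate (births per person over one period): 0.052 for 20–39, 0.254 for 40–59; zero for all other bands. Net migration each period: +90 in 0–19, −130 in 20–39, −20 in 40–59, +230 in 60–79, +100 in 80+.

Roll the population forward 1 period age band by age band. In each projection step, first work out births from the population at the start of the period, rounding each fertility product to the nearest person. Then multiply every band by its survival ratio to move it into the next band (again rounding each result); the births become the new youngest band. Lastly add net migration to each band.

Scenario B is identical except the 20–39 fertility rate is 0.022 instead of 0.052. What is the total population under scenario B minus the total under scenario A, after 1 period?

-153

— Period 1 —
Births: 5100 × 0.052 = 265, 4400 × 0.254 = 1118 — total 1383
20–39: 4800 × 0.969 = 4651
40–59: 5100 × 0.964 = 4916
60–79: 4400 × 0.931 = 4096
80+: 9600 × 0.929 + 4650 × 0.498 = 8918 + 2316 = 11234
Net migration: 0–19 + 90 → 1473; 20–39 − 130 → 4521; 40–59 − 20 → 4896; 60–79 + 230 → 4326; 80+ + 100 → 11334
End of period: [1473, 4521, 4896, 4326, 11334]
Scenario A total after 1 period: 26550
Scenario B projection —
— Period 1 —
Births: 5100 × 0.022 = 112, 4400 × 0.254 = 1118 — total 1230
20–39: 4800 × 0.969 = 4651
40–59: 5100 × 0.964 = 4916
60–79: 4400 × 0.931 = 4096
80+: 9600 × 0.929 + 4650 × 0.498 = 8918 + 2316 = 11234
Net migration: 0–19 + 90 → 1320; 20–39 − 130 → 4521; 40–59 − 20 → 4896; 60–79 + 230 → 4326; 80+ + 100 → 11334
End of period: [1320, 4521, 4896, 4326, 11334]
Scenario B total after 1 period: 26397
Difference B − A = 26397 − 26550 = -153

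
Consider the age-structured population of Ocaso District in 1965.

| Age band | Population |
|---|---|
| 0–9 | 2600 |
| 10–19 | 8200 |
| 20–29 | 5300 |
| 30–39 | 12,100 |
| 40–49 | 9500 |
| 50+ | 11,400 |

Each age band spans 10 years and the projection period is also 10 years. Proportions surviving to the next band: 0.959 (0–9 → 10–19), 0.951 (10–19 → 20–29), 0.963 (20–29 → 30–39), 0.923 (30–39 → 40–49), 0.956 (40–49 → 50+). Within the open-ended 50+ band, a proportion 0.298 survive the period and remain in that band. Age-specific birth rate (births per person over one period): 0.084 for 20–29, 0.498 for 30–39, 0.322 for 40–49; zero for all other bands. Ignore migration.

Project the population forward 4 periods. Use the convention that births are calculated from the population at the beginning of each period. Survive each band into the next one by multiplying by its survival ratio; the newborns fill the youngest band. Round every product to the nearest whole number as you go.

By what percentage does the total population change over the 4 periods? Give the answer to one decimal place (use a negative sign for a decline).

-28.2

Numbering the bands 1..6 from youngest to oldest:
Period 1.
Births: 5300 × 0.084 = 445, 12100 × 0.498 = 6026, 9500 × 0.322 = 3059 ⇒ total 9530
Band 2: 2600 × 0.959 = 2493
Band 3: 8200 × 0.951 = 7798
Band 4: 5300 × 0.963 = 5104
Band 5: 12100 × 0.923 = 11168
Band 6: 9500 × 0.956 + 11400 × 0.298 = 9082 + 3397 = 12479
Population now: 0–9=9530, 10–19=2493, 20–29=7798, 30–39=5104, 40–49=11168, 50+=12479
Period 2.
Births: 7798 × 0.084 = 655, 5104 × 0.498 = 2542, 11168 × 0.322 = 3596 ⇒ total 6793
Band 2: 9530 × 0.959 = 9139
Band 3: 2493 × 0.951 = 2371
Band 4: 7798 × 0.963 = 7509
Band 5: 5104 × 0.923 = 4711
Band 6: 11168 × 0.956 + 12479 × 0.298 = 10677 + 3719 = 14396
Population now: 0–9=6793, 10–19=9139, 20–29=2371, 30–39=7509, 40–49=4711, 50+=14396
Period 3.
Births: 2371 × 0.084 = 199, 7509 × 0.498 = 3739, 4711 × 0.322 = 1517 ⇒ total 5455
Band 2: 6793 × 0.959 = 6514
Band 3: 9139 × 0.951 = 8691
Band 4: 2371 × 0.963 = 2283
Band 5: 7509 × 0.923 = 6931
Band 6: 4711 × 0.956 + 14396 × 0.298 = 4504 + 4290 = 8794
Population now: 0–9=5455, 10–19=6514, 20–29=8691, 30–39=2283, 40–49=6931, 50+=8794
Period 4.
Births: 8691 × 0.084 = 730, 2283 × 0.498 = 1137, 6931 × 0.322 = 2232 ⇒ total 4099
Band 2: 5455 × 0.959 = 5231
Band 3: 6514 × 0.951 = 6195
Band 4: 8691 × 0.963 = 8369
Band 5: 2283 × 0.923 = 2107
Band 6: 6931 × 0.956 + 8794 × 0.298 = 6626 + 2621 = 9247
Population now: 0–9=4099, 10–19=5231, 20–29=6195, 30–39=8369, 40–49=2107, 50+=9247
Total: 49100 → 35248; change = -13852; percentage change = -28.2%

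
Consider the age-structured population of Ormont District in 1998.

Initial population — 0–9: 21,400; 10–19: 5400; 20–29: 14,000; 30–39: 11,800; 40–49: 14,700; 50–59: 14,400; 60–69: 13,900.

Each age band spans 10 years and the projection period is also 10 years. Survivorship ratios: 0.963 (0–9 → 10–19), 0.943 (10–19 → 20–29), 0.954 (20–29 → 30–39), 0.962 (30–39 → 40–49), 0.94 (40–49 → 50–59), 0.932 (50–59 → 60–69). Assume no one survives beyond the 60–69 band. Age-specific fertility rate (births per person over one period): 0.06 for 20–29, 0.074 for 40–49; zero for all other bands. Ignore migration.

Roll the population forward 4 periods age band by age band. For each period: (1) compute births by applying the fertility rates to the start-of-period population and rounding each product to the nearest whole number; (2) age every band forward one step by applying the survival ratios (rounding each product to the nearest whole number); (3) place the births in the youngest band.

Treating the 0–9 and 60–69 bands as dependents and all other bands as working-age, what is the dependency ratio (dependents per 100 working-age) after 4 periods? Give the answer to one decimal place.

43.4

Call the bands 1 to 7, youngest first.
Period 1.
Births: 14000 × 0.06 = 840 ; 14700 × 0.074 = 1088 ⇒ total 1928
Band 2: 21400 × 0.963 = 20608
Band 3: 5400 × 0.943 = 5092
Band 4: 14000 × 0.954 = 13356
Band 5: 11800 × 0.962 = 11352
Band 6: 14700 × 0.94 = 13818
Band 7: 14400 × 0.932 = 13421
End of period: [1928, 20608, 5092, 13356, 11352, 13818, 13421]
Period 2.
Births: 5092 × 0.06 = 306 ; 11352 × 0.074 = 840 ⇒ total 1146
Band 2: 1928 × 0.963 = 1857
Band 3: 20608 × 0.943 = 19433
Band 4: 5092 × 0.954 = 4858
Band 5: 13356 × 0.962 = 12848
Band 6: 11352 × 0.94 = 10671
Band 7: 13818 × 0.932 = 12878
End of period: [1146, 1857, 19433, 4858, 12848, 10671, 12878]
Period 3.
Births: 19433 × 0.06 = 1166 ; 12848 × 0.074 = 951 ⇒ total 2117
Band 2: 1146 × 0.963 = 1104
Band 3: 1857 × 0.943 = 1751
Band 4: 19433 × 0.954 = 18539
Band 5: 4858 × 0.962 = 4673
Band 6: 12848 × 0.94 = 12077
Band 7: 10671 × 0.932 = 9945
End of period: [2117, 1104, 1751, 18539, 4673, 12077, 9945]
Period 4.
Births: 1751 × 0.06 = 105 ; 4673 × 0.074 = 346 ⇒ total 451
Band 2: 2117 × 0.963 = 2039
Band 3: 1104 × 0.943 = 1041
Band 4: 1751 × 0.954 = 1670
Band 5: 18539 × 0.962 = 17835
Band 6: 4673 × 0.94 = 4393
Band 7: 12077 × 0.932 = 11256
End of period: [451, 2039, 1041, 1670, 17835, 4393, 11256]
Dependents (band 0–9 + band 60–69) = 451 + 11256 = 11707; working-age = 26978; ratio = 11707/26978 × 100 = 43.4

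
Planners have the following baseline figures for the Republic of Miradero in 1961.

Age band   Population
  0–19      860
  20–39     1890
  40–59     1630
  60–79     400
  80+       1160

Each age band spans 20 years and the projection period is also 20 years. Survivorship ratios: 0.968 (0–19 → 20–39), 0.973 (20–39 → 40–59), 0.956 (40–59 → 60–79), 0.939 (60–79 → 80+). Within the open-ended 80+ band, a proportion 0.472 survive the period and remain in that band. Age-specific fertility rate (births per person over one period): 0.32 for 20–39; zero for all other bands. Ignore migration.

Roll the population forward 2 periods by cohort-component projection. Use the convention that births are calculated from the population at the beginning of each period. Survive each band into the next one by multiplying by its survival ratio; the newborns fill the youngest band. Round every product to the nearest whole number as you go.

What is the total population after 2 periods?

Period 1.
Births: 1890 × 0.32 = 605
20–39: 860 × 0.968 = 832
40–59: 1890 × 0.973 = 1839
60–79: 1630 × 0.956 = 1558
80+: 400 × 0.939 + 1160 × 0.472 = 376 + 548 = 924
Giving 605 / 832 / 1839 / 1558 / 924.
Period 2.
Births: 832 × 0.32 = 266
20–39: 605 × 0.968 = 586
40–59: 832 × 0.973 = 810
60–79: 1839 × 0.956 = 1758
80+: 1558 × 0.939 + 924 × 0.472 = 1463 + 436 = 1899
Giving 266 / 586 / 810 / 1758 / 1899.
Total after period 2: 266 + 586 + 810 + 1758 + 1899 = 5319

5319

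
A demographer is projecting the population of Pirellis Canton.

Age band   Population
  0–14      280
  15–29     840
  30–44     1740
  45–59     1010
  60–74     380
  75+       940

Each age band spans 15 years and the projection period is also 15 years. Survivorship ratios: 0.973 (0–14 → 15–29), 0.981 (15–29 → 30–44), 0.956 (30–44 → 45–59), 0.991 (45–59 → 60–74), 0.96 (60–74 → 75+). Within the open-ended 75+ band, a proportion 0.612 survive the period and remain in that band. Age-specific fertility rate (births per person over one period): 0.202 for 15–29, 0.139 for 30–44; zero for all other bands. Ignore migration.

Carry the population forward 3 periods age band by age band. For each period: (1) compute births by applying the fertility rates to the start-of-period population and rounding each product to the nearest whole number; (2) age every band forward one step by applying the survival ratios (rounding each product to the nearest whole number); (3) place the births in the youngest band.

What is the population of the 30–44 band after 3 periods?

Numbering the bands 1..6 from youngest to oldest:
After projecting period 1:
Births: 840 × 0.202 = 170 ; 1740 × 0.139 = 242 → 412
Band 2: 280 × 0.973 = 272
Band 3: 840 × 0.981 = 824
Band 4: 1740 × 0.956 = 1663
Band 5: 1010 × 0.991 = 1001
Band 6: 380 × 0.96 + 940 × 0.612 = 365 + 575 = 940
→ [412, 272, 824, 1663, 1001, 940]
After projecting period 2:
Births: 272 × 0.202 = 55 ; 824 × 0.139 = 115 → 170
Band 2: 412 × 0.973 = 401
Band 3: 272 × 0.981 = 267
Band 4: 824 × 0.956 = 788
Band 5: 1663 × 0.991 = 1648
Band 6: 1001 × 0.96 + 940 × 0.612 = 961 + 575 = 1536
→ [170, 401, 267, 788, 1648, 1536]
After projecting period 3:
Births: 401 × 0.202 = 81 ; 267 × 0.139 = 37 → 118
Band 2: 170 × 0.973 = 165
Band 3: 401 × 0.981 = 393
Band 4: 267 × 0.956 = 255
Band 5: 788 × 0.991 = 781
Band 6: 1648 × 0.96 + 1536 × 0.612 = 1582 + 940 = 2522
→ [118, 165, 393, 255, 781, 2522]

393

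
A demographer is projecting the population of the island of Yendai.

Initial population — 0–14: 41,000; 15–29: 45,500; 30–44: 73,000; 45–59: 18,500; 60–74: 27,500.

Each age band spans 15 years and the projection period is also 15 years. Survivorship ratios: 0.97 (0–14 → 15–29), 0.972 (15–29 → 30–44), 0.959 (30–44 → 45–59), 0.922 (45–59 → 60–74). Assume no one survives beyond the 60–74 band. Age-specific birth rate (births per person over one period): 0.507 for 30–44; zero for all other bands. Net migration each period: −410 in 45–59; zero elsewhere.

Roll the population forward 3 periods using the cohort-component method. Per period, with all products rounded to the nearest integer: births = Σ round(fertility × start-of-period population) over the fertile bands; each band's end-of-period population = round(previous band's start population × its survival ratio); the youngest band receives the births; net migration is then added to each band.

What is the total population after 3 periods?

151633

[period 1]
Births: 73000 × 0.507 = 37011
15–29: 41000 × 0.97 = 39770
30–44: 45500 × 0.972 = 44226
45–59: 73000 × 0.959 = 70007
60–74: 18500 × 0.922 = 17057
Net migration: 45–59 − 410 → 69597
Giving 37011 / 39770 / 44226 / 69597 / 17057.
[period 2]
Births: 44226 × 0.507 = 22423
15–29: 37011 × 0.97 = 35901
30–44: 39770 × 0.972 = 38656
45–59: 44226 × 0.959 = 42413
60–74: 69597 × 0.922 = 64168
Net migration: 45–59 − 410 → 42003
Giving 22423 / 35901 / 38656 / 42003 / 64168.
[period 3]
Births: 38656 × 0.507 = 19599
15–29: 22423 × 0.97 = 21750
30–44: 35901 × 0.972 = 34896
45–59: 38656 × 0.959 = 37071
60–74: 42003 × 0.922 = 38727
Net migration: 45–59 − 410 → 36661
Giving 19599 / 21750 / 34896 / 36661 / 38727.
Total after period 3: 19599 + 21750 + 34896 + 36661 + 38727 = 151633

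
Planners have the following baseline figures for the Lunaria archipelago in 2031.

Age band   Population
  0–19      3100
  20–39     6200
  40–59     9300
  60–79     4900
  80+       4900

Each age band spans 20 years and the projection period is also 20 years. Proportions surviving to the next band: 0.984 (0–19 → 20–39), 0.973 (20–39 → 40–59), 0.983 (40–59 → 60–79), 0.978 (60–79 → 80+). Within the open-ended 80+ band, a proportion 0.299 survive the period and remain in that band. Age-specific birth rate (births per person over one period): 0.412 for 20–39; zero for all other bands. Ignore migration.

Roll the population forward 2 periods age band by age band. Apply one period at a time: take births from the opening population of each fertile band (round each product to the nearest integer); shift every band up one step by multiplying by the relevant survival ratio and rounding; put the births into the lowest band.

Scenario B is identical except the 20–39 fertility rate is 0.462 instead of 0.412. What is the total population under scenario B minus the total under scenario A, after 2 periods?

(Groups numbered youngest = 1 to oldest = 5.)
Period 1.
Births: 6200 × 0.412 = 2554
Group 2: 3100 × 0.984 = 3050
Group 3: 6200 × 0.973 = 6033
Group 4: 9300 × 0.983 = 9142
Group 5: 4900 × 0.978 + 4900 × 0.299 = 4792 + 1465 = 6257
Giving 2554 / 3050 / 6033 / 9142 / 6257.
Period 2.
Births: 3050 × 0.412 = 1257
Group 2: 2554 × 0.984 = 2513
Group 3: 3050 × 0.973 = 2968
Group 4: 6033 × 0.983 = 5930
Group 5: 9142 × 0.978 + 6257 × 0.299 = 8941 + 1871 = 10812
Giving 1257 / 2513 / 2968 / 5930 / 10812.
Scenario A total after 2 periods: 23480
Scenario B projection —
Period 1.
Births: 6200 × 0.462 = 2864
Group 2: 3100 × 0.984 = 3050
Group 3: 6200 × 0.973 = 6033
Group 4: 9300 × 0.983 = 9142
Group 5: 4900 × 0.978 + 4900 × 0.299 = 4792 + 1465 = 6257
Giving 2864 / 3050 / 6033 / 9142 / 6257.
Period 2.
Births: 3050 × 0.462 = 1409
Group 2: 2864 × 0.984 = 2818
Group 3: 3050 × 0.973 = 2968
Group 4: 6033 × 0.983 = 5930
Group 5: 9142 × 0.978 + 6257 × 0.299 = 8941 + 1871 = 10812
Giving 1409 / 2818 / 2968 / 5930 / 10812.
Scenario B total after 2 periods: 23937
Difference B − A = 23937 − 23480 = 457

457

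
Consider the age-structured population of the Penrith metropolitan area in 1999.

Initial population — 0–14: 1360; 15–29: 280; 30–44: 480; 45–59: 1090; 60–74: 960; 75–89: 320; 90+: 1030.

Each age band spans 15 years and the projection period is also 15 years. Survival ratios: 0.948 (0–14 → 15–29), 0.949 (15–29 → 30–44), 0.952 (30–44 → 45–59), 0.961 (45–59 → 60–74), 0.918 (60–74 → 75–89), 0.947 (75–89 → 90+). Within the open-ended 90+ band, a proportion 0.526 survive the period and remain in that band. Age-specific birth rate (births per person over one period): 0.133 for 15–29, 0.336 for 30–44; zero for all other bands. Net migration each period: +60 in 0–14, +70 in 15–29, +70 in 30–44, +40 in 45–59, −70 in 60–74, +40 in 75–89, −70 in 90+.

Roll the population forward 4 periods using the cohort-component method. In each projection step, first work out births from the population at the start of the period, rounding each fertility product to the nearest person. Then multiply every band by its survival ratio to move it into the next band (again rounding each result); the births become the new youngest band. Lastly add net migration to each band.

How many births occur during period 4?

178

— Period 1 —
Births: 280 * 0.133 = 37 ; 480 * 0.336 = 161 ⇒ total 198
15–29: 1360 * 0.948 = 1289
30–44: 280 * 0.949 = 266
45–59: 480 * 0.952 = 457
60–74: 1090 * 0.961 = 1047
75–89: 960 * 0.918 = 881
90+: 320 * 0.947 + 1030 * 0.526 = 303 + 542 = 845
Net migration: 0–14 + 60 → 258; 15–29 + 70 → 1359; 30–44 + 70 → 336; 45–59 + 40 → 497; 60–74 − 70 → 977; 75–89 + 40 → 921; 90+ − 70 → 775
→ [258, 1359, 336, 497, 977, 921, 775]
— Period 2 —
Births: 1359 * 0.133 = 181 ; 336 * 0.336 = 113 ⇒ total 294
15–29: 258 * 0.948 = 245
30–44: 1359 * 0.949 = 1290
45–59: 336 * 0.952 = 320
60–74: 497 * 0.961 = 478
75–89: 977 * 0.918 = 897
90+: 921 * 0.947 + 775 * 0.526 = 872 + 408 = 1280
Net migration: 0–14 + 60 → 354; 15–29 + 70 → 315; 30–44 + 70 → 1360; 45–59 + 40 → 360; 60–74 − 70 → 408; 75–89 + 40 → 937; 90+ − 70 → 1210
→ [354, 315, 1360, 360, 408, 937, 1210]
— Period 3 —
Births: 315 * 0.133 = 42 ; 1360 * 0.336 = 457 ⇒ total 499
15–29: 354 * 0.948 = 336
30–44: 315 * 0.949 = 299
45–59: 1360 * 0.952 = 1295
60–74: 360 * 0.961 = 346
75–89: 408 * 0.918 = 375
90+: 937 * 0.947 + 1210 * 0.526 = 887 + 636 = 1523
Net migration: 0–14 + 60 → 559; 15–29 + 70 → 406; 30–44 + 70 → 369; 45–59 + 40 → 1335; 60–74 − 70 → 276; 75–89 + 40 → 415; 90+ − 70 → 1453
→ [559, 406, 369, 1335, 276, 415, 1453]
— Period 4 —
Births: 406 * 0.133 = 54 ; 369 * 0.336 = 124 ⇒ total 178
15–29: 559 * 0.948 = 530
30–44: 406 * 0.949 = 385
45–59: 369 * 0.952 = 351
60–74: 1335 * 0.961 = 1283
75–89: 276 * 0.918 = 253
90+: 415 * 0.947 + 1453 * 0.526 = 393 + 764 = 1157
Net migration: 0–14 + 60 → 238; 15–29 + 70 → 600; 30–44 + 70 → 455; 45–59 + 40 → 391; 60–74 − 70 → 1213; 75–89 + 40 → 293; 90+ − 70 → 1087
→ [238, 600, 455, 391, 1213, 293, 1087]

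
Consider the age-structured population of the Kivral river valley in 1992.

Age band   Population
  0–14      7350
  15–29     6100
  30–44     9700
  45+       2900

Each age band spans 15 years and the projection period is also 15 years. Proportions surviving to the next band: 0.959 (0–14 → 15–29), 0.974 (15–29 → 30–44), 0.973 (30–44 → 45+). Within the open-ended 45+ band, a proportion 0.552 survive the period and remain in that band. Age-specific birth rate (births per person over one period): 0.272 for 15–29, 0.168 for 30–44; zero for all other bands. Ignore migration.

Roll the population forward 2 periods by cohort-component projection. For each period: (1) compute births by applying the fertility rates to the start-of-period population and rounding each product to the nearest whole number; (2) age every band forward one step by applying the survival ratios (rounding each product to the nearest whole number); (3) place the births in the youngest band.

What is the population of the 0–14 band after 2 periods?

Let group 1 be 0–14 through group 4 = 45+.
[period 1]
Births: 6100 × 0.272 = 1659  |  9700 × 0.168 = 1630 ⇒ total 3289
Group 2: 7350 × 0.959 = 7049
Group 3: 6100 × 0.974 = 5941
Group 4: 9700 × 0.973 + 2900 × 0.552 = 9438 + 1601 = 11039
→ [3289, 7049, 5941, 11039]
[period 2]
Births: 7049 × 0.272 = 1917  |  5941 × 0.168 = 998 ⇒ total 2915
Group 2: 3289 × 0.959 = 3154
Group 3: 7049 × 0.974 = 6866
Group 4: 5941 × 0.973 + 11039 × 0.552 = 5781 + 6094 = 11875
→ [2915, 3154, 6866, 11875]

2915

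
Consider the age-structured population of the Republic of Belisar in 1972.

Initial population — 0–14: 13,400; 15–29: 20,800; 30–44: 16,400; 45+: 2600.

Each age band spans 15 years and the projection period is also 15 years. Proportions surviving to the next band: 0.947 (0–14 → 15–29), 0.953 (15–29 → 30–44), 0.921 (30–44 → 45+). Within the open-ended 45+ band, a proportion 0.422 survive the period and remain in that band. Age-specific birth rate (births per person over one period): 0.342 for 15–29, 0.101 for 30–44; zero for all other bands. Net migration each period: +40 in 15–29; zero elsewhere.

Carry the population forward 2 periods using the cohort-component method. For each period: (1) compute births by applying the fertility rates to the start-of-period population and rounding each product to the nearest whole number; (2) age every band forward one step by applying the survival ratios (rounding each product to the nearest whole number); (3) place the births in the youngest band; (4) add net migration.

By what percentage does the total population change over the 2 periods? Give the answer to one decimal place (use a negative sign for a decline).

After projecting period 1:
Births: 20800 × 0.342 = 7114  |  16400 × 0.101 = 1656 → total 8770
15–29: 13400 × 0.947 = 12690
30–44: 20800 × 0.953 = 19822
45+: 16400 × 0.921 + 2600 × 0.422 = 15104 + 1097 = 16201
Net migration: 15–29 + 40 → 12730
End of period: [8770, 12730, 19822, 16201]
After projecting period 2:
Births: 12730 × 0.342 = 4354  |  19822 × 0.101 = 2002 → total 6356
15–29: 8770 × 0.947 = 8305
30–44: 12730 × 0.953 = 12132
45+: 19822 × 0.921 + 16201 × 0.422 = 18256 + 6837 = 25093
Net migration: 15–29 + 40 → 8345
End of period: [6356, 8345, 12132, 25093]
Total: 53200 → 51926; change = -1274; percentage change = -2.4%

-2.4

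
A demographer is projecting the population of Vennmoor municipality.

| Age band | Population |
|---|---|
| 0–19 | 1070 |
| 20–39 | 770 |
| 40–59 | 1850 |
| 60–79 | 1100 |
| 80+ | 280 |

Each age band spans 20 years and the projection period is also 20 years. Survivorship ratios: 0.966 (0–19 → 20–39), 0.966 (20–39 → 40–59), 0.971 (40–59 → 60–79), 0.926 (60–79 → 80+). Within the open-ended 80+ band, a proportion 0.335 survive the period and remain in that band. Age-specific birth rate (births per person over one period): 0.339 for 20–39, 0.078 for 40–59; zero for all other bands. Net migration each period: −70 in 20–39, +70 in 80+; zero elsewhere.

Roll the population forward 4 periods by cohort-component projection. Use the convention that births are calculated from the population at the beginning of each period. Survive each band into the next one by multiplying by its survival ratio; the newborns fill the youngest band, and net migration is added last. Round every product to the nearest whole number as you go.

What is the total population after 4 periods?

Numbering the bands 1..5 from youngest to oldest:
Period 1:
Births: 770 × 0.339 = 261 ; 1850 × 0.078 = 144 → 405
Band 2: 1070 × 0.966 = 1034
Band 3: 770 × 0.966 = 744
Band 4: 1850 × 0.971 = 1796
Band 5: 1100 × 0.926 + 280 × 0.335 = 1019 + 94 = 1113
Net migration: Band 2 − 70 → 964; Band 5 + 70 → 1183
Giving 405 / 964 / 744 / 1796 / 1183.
Period 2:
Births: 964 × 0.339 = 327 ; 744 × 0.078 = 58 → 385
Band 2: 405 × 0.966 = 391
Band 3: 964 × 0.966 = 931
Band 4: 744 × 0.971 = 722
Band 5: 1796 × 0.926 + 1183 × 0.335 = 1663 + 396 = 2059
Net migration: Band 2 − 70 → 321; Band 5 + 70 → 2129
Giving 385 / 321 / 931 / 722 / 2129.
Period 3:
Births: 321 × 0.339 = 109 ; 931 × 0.078 = 73 → 182
Band 2: 385 × 0.966 = 372
Band 3: 321 × 0.966 = 310
Band 4: 931 × 0.971 = 904
Band 5: 722 × 0.926 + 2129 × 0.335 = 669 + 713 = 1382
Net migration: Band 2 − 70 → 302; Band 5 + 70 → 1452
Giving 182 / 302 / 310 / 904 / 1452.
Period 4:
Births: 302 × 0.339 = 102 ; 310 × 0.078 = 24 → 126
Band 2: 182 × 0.966 = 176
Band 3: 302 × 0.966 = 292
Band 4: 310 × 0.971 = 301
Band 5: 904 × 0.926 + 1452 × 0.335 = 837 + 486 = 1323
Net migration: Band 2 − 70 → 106; Band 5 + 70 → 1393
Giving 126 / 106 / 292 / 301 / 1393.
Total after period 4: 126 + 106 + 292 + 301 + 1393 = 2218

2218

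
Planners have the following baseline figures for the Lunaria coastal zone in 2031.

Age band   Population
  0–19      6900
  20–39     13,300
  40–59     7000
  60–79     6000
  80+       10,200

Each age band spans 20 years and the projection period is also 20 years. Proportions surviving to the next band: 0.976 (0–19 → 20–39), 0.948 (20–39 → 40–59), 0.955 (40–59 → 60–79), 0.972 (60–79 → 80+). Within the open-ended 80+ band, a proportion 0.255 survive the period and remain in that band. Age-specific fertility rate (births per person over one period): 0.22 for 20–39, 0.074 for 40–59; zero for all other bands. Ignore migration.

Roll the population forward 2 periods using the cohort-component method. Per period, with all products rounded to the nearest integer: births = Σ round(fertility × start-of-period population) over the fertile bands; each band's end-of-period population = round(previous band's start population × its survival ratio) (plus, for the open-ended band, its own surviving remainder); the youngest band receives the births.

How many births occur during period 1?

3444

(Groups numbered youngest = 1 to oldest = 5.)
Period 1:
Births: 13300 × 0.22 = 2926, 7000 × 0.074 = 518 — total 3444
Group 2: 6900 × 0.976 = 6734
Group 3: 13300 × 0.948 = 12608
Group 4: 7000 × 0.955 = 6685
Group 5: 6000 × 0.972 + 10200 × 0.255 = 5832 + 2601 = 8433
End of period: [3444, 6734, 12608, 6685, 8433]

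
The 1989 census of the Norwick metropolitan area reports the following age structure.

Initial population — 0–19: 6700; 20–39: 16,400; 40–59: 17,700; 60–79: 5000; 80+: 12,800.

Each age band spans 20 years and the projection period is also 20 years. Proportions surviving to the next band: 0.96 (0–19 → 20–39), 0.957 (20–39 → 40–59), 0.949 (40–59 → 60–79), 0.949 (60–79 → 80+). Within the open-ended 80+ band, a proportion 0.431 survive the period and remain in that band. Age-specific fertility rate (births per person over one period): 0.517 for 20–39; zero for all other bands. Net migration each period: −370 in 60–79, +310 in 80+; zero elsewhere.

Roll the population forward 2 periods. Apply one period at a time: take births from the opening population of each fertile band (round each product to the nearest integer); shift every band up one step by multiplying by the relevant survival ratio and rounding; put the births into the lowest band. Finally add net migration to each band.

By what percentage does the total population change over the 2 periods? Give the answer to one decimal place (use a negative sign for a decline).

-10.2

Period 1:
Births: 16400 * 0.517 = 8479
20–39: 6700 * 0.96 = 6432
40–59: 16400 * 0.957 = 15695
60–79: 17700 * 0.949 = 16797
80+: 5000 * 0.949 + 12800 * 0.431 = 4745 + 5517 = 10262
Net migration: 60–79 − 370 → 16427; 80+ + 310 → 10572
End of period: [8479, 6432, 15695, 16427, 10572]
Period 2:
Births: 6432 * 0.517 = 3325
20–39: 8479 * 0.96 = 8140
40–59: 6432 * 0.957 = 6155
60–79: 15695 * 0.949 = 14895
80+: 16427 * 0.949 + 10572 * 0.431 = 15589 + 4557 = 20146
Net migration: 60–79 − 370 → 14525; 80+ + 310 → 20456
End of period: [3325, 8140, 6155, 14525, 20456]
Total: 58600 → 52601; change = -5999; percentage change = -10.2%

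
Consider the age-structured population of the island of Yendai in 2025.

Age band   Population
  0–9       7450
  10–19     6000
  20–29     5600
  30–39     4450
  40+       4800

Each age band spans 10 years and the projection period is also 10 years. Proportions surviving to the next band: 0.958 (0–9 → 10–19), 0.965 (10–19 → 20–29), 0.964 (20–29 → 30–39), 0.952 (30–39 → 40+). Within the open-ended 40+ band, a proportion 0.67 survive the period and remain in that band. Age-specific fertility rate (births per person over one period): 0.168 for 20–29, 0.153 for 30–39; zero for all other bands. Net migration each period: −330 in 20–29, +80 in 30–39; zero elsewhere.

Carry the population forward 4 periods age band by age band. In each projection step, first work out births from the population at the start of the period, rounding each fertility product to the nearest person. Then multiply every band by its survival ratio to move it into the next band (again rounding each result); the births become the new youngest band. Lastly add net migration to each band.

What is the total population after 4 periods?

19598

[period 1]
Births: 5600 * 0.168 = 941, 4450 * 0.153 = 681 ⇒ total 1622
10–19: 7450 * 0.958 = 7137
20–29: 6000 * 0.965 = 5790
30–39: 5600 * 0.964 = 5398
40+: 4450 * 0.952 + 4800 * 0.67 = 4236 + 3216 = 7452
Net migration: 20–29 − 330 → 5460; 30–39 + 80 → 5478
Population now: 0–9=1622, 10–19=7137, 20–29=5460, 30–39=5478, 40+=7452
[period 2]
Births: 5460 * 0.168 = 917, 5478 * 0.153 = 838 ⇒ total 1755
10–19: 1622 * 0.958 = 1554
20–29: 7137 * 0.965 = 6887
30–39: 5460 * 0.964 = 5263
40+: 5478 * 0.952 + 7452 * 0.67 = 5215 + 4993 = 10208
Net migration: 20–29 − 330 → 6557; 30–39 + 80 → 5343
Population now: 0–9=1755, 10–19=1554, 20–29=6557, 30–39=5343, 40+=10208
[period 3]
Births: 6557 * 0.168 = 1102, 5343 * 0.153 = 817 ⇒ total 1919
10–19: 1755 * 0.958 = 1681
20–29: 1554 * 0.965 = 1500
30–39: 6557 * 0.964 = 6321
40+: 5343 * 0.952 + 10208 * 0.67 = 5087 + 6839 = 11926
Net migration: 20–29 − 330 → 1170; 30–39 + 80 → 6401
Population now: 0–9=1919, 10–19=1681, 20–29=1170, 30–39=6401, 40+=11926
[period 4]
Births: 1170 * 0.168 = 197, 6401 * 0.153 = 979 ⇒ total 1176
10–19: 1919 * 0.958 = 1838
20–29: 1681 * 0.965 = 1622
30–39: 1170 * 0.964 = 1128
40+: 6401 * 0.952 + 11926 * 0.67 = 6094 + 7990 = 14084
Net migration: 20–29 − 330 → 1292; 30–39 + 80 → 1208
Population now: 0–9=1176, 10–19=1838, 20–29=1292, 30–39=1208, 40+=14084
Total after period 4: 1176 + 1838 + 1292 + 1208 + 14084 = 19598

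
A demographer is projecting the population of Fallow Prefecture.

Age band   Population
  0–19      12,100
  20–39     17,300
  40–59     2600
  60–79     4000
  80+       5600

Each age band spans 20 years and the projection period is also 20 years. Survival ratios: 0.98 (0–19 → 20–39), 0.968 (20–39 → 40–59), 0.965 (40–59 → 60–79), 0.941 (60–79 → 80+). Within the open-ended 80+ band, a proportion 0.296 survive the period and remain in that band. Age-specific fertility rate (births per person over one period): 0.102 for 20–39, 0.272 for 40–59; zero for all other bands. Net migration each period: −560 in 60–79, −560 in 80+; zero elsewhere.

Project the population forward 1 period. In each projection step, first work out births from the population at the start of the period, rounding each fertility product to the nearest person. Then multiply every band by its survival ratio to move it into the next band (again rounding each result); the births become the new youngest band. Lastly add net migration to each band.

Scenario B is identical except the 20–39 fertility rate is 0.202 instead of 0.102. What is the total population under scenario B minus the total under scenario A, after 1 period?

1730

Call the bands 1 to 5, youngest first.
— Period 1 —
Births: 17300 × 0.102 = 1765 ; 2600 × 0.272 = 707 ⇒ total 2472
Band 2: 12100 × 0.98 = 11858
Band 3: 17300 × 0.968 = 16746
Band 4: 2600 × 0.965 = 2509
Band 5: 4000 × 0.941 + 5600 × 0.296 = 3764 + 1658 = 5422
Net migration: Band 4 − 560 → 1949; Band 5 − 560 → 4862
Population now: 0–19=2472, 20–39=11858, 40–59=16746, 60–79=1949, 80+=4862
Scenario A total after 1 period: 37887
Scenario B projection —
— Period 1 —
Births: 17300 × 0.202 = 3495 ; 2600 × 0.272 = 707 ⇒ total 4202
Band 2: 12100 × 0.98 = 11858
Band 3: 17300 × 0.968 = 16746
Band 4: 2600 × 0.965 = 2509
Band 5: 4000 × 0.941 + 5600 × 0.296 = 3764 + 1658 = 5422
Net migration: Band 4 − 560 → 1949; Band 5 − 560 → 4862
Population now: 0–19=4202, 20–39=11858, 40–59=16746, 60–79=1949, 80+=4862
Scenario B total after 1 period: 39617
Difference B − A = 39617 − 37887 = 1730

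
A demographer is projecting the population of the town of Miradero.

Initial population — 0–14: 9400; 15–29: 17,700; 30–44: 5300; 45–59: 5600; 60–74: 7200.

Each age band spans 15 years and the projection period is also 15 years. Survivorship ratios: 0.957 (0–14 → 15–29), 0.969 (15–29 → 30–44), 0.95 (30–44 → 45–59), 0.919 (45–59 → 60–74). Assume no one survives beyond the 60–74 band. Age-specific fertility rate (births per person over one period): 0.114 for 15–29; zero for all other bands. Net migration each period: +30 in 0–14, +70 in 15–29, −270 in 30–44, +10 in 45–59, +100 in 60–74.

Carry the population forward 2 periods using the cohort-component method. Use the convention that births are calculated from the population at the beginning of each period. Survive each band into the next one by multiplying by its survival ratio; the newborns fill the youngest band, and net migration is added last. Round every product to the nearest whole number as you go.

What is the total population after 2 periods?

32392

(Groups numbered youngest = 1 to oldest = 5.)
Period 1:
Births: 17700 × 0.114 = 2018
Group 2: 9400 × 0.957 = 8996
Group 3: 17700 × 0.969 = 17151
Group 4: 5300 × 0.95 = 5035
Group 5: 5600 × 0.919 = 5146
Net migration: Group 1 + 30 → 2048; Group 2 + 70 → 9066; Group 3 − 270 → 16881; Group 4 + 10 → 5045; Group 5 + 100 → 5246
Population now: 0–14=2048, 15–29=9066, 30–44=16881, 45–59=5045, 60–74=5246
Period 2:
Births: 9066 × 0.114 = 1034
Group 2: 2048 × 0.957 = 1960
Group 3: 9066 × 0.969 = 8785
Group 4: 16881 × 0.95 = 16037
Group 5: 5045 × 0.919 = 4636
Net migration: Group 1 + 30 → 1064; Group 2 + 70 → 2030; Group 3 − 270 → 8515; Group 4 + 10 → 16047; Group 5 + 100 → 4736
Population now: 0–14=1064, 15–29=2030, 30–44=8515, 45–59=16047, 60–74=4736
Total after period 2: 1064 + 2030 + 8515 + 16047 + 4736 = 32392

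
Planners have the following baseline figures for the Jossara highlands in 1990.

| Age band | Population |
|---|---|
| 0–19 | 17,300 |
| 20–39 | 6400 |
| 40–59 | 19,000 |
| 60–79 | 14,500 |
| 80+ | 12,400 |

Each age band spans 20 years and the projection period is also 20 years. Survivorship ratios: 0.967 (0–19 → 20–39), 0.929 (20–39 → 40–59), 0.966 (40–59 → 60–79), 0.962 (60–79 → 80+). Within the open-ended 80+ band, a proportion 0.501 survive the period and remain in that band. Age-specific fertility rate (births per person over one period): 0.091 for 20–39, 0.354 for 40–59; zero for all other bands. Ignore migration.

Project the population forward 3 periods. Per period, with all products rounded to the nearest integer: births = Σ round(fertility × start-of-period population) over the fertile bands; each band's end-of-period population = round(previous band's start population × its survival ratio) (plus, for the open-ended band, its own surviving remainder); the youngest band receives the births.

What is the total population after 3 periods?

50663

After projecting period 1:
Births: 6400 × 0.091 = 582 ; 19000 × 0.354 = 6726 — total 7308
20–39: 17300 × 0.967 = 16729
40–59: 6400 × 0.929 = 5946
60–79: 19000 × 0.966 = 18354
80+: 14500 × 0.962 + 12400 × 0.501 = 13949 + 6212 = 20161
Giving 7308 / 16729 / 5946 / 18354 / 20161.
After projecting period 2:
Births: 16729 × 0.091 = 1522 ; 5946 × 0.354 = 2105 — total 3627
20–39: 7308 × 0.967 = 7067
40–59: 16729 × 0.929 = 15541
60–79: 5946 × 0.966 = 5744
80+: 18354 × 0.962 + 20161 × 0.501 = 17657 + 10101 = 27758
Giving 3627 / 7067 / 15541 / 5744 / 27758.
After projecting period 3:
Births: 7067 × 0.091 = 643 ; 15541 × 0.354 = 5502 — total 6145
20–39: 3627 × 0.967 = 3507
40–59: 7067 × 0.929 = 6565
60–79: 15541 × 0.966 = 15013
80+: 5744 × 0.962 + 27758 × 0.501 = 5526 + 13907 = 19433
Giving 6145 / 3507 / 6565 / 15013 / 19433.
Total after period 3: 6145 + 3507 + 6565 + 15013 + 19433 = 50663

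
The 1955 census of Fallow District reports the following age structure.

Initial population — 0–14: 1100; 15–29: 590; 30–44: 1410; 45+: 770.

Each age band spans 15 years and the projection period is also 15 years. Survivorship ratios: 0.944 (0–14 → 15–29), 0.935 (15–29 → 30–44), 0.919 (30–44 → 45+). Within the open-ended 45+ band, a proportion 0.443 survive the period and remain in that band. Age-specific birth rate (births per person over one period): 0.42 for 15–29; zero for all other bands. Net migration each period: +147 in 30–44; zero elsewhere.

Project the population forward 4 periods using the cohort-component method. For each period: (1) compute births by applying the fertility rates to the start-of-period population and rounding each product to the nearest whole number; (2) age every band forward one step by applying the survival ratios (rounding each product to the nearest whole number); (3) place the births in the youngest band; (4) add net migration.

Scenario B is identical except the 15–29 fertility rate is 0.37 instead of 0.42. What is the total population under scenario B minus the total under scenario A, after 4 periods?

Numbering the groups 1..4 from youngest to oldest:
Period 1.
Births: 590 × 0.42 = 248
Group 2: 1100 × 0.944 = 1038
Group 3: 590 × 0.935 = 552
Group 4: 1410 × 0.919 + 770 × 0.443 = 1296 + 341 = 1637
Net migration: Group 3 + 147 → 699
→ [248, 1038, 699, 1637]
Period 2.
Births: 1038 × 0.42 = 436
Group 2: 248 × 0.944 = 234
Group 3: 1038 × 0.935 = 971
Group 4: 699 × 0.919 + 1637 × 0.443 = 642 + 725 = 1367
Net migration: Group 3 + 147 → 1118
→ [436, 234, 1118, 1367]
Period 3.
Births: 234 × 0.42 = 98
Group 2: 436 × 0.944 = 412
Group 3: 234 × 0.935 = 219
Group 4: 1118 × 0.919 + 1367 × 0.443 = 1027 + 606 = 1633
Net migration: Group 3 + 147 → 366
→ [98, 412, 366, 1633]
Period 4.
Births: 412 × 0.42 = 173
Group 2: 98 × 0.944 = 93
Group 3: 412 × 0.935 = 385
Group 4: 366 × 0.919 + 1633 × 0.443 = 336 + 723 = 1059
Net migration: Group 3 + 147 → 532
→ [173, 93, 532, 1059]
Scenario A total after 4 periods: 1857
Scenario B projection —
Period 1.
Births: 590 × 0.37 = 218
Group 2: 1100 × 0.944 = 1038
Group 3: 590 × 0.935 = 552
Group 4: 1410 × 0.919 + 770 × 0.443 = 1296 + 341 = 1637
Net migration: Group 3 + 147 → 699
→ [218, 1038, 699, 1637]
Period 2.
Births: 1038 × 0.37 = 384
Group 2: 218 × 0.944 = 206
Group 3: 1038 × 0.935 = 971
Group 4: 699 × 0.919 + 1637 × 0.443 = 642 + 725 = 1367
Net migration: Group 3 + 147 → 1118
→ [384, 206, 1118, 1367]
Period 3.
Births: 206 × 0.37 = 76
Group 2: 384 × 0.944 = 362
Group 3: 206 × 0.935 = 193
Group 4: 1118 × 0.919 + 1367 × 0.443 = 1027 + 606 = 1633
Net migration: Group 3 + 147 → 340
→ [76, 362, 340, 1633]
Period 4.
Births: 362 × 0.37 = 134
Group 2: 76 × 0.944 = 72
Group 3: 362 × 0.935 = 338
Group 4: 340 × 0.919 + 1633 × 0.443 = 312 + 723 = 1035
Net migration: Group 3 + 147 → 485
→ [134, 72, 485, 1035]
Scenario B total after 4 periods: 1726
Difference B − A = 1726 − 1857 = -131

-131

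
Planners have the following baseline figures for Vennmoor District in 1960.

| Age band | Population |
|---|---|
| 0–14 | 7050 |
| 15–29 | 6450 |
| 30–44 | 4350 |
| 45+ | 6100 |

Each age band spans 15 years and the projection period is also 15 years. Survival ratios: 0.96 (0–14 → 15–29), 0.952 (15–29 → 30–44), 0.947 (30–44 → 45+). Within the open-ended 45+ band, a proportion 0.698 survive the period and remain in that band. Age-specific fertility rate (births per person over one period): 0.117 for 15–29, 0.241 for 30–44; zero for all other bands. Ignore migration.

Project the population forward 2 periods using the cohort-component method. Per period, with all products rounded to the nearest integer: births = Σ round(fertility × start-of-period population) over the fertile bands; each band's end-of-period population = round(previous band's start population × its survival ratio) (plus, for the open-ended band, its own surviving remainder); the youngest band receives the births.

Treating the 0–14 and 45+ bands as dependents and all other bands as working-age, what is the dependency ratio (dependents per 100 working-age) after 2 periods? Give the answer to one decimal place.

Call the groups 1 to 4, youngest first.
[period 1]
Births: 6450 × 0.117 = 755 ; 4350 × 0.241 = 1048 → total 1803
Group 2: 7050 × 0.96 = 6768
Group 3: 6450 × 0.952 = 6140
Group 4: 4350 × 0.947 + 6100 × 0.698 = 4119 + 4258 = 8377
→ [1803, 6768, 6140, 8377]
[period 2]
Births: 6768 × 0.117 = 792 ; 6140 × 0.241 = 1480 → total 2272
Group 2: 1803 × 0.96 = 1731
Group 3: 6768 × 0.952 = 6443
Group 4: 6140 × 0.947 + 8377 × 0.698 = 5815 + 5847 = 11662
→ [2272, 1731, 6443, 11662]
Dependents (band 0–14 + band 45+) = 2272 + 11662 = 13934; working-age = 8174; ratio = 13934/8174 × 100 = 170.5

170.5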